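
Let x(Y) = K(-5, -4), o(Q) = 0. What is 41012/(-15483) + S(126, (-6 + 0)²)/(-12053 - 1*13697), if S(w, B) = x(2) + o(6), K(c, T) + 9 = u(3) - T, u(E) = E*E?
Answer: -528060466/199343625 ≈ -2.6490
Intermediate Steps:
u(E) = E²
K(c, T) = -T (K(c, T) = -9 + (3² - T) = -9 + (9 - T) = -T)
x(Y) = 4 (x(Y) = -1*(-4) = 4)
S(w, B) = 4 (S(w, B) = 4 + 0 = 4)
41012/(-15483) + S(126, (-6 + 0)²)/(-12053 - 1*13697) = 41012/(-15483) + 4/(-12053 - 1*13697) = 41012*(-1/15483) + 4/(-12053 - 13697) = -41012/15483 + 4/(-25750) = -41012/15483 + 4*(-1/25750) = -41012/15483 - 2/12875 = -528060466/199343625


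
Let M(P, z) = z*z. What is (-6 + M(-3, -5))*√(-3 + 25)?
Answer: 19*√22 ≈ 89.118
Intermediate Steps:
M(P, z) = z²
(-6 + M(-3, -5))*√(-3 + 25) = (-6 + (-5)²)*√(-3 + 25) = (-6 + 25)*√22 = 19*√22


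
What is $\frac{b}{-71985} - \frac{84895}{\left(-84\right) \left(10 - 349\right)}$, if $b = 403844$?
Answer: $- \frac{5870342773}{683281620} \approx -8.5914$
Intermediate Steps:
$\frac{b}{-71985} - \frac{84895}{\left(-84\right) \left(10 - 349\right)} = \frac{403844}{-71985} - \frac{84895}{\left(-84\right) \left(10 - 349\right)} = 403844 \left(- \frac{1}{71985}\right) - \frac{84895}{\left(-84\right) \left(-339\right)} = - \frac{403844}{71985} - \frac{84895}{28476} = - \frac{5870342773}{683281620}$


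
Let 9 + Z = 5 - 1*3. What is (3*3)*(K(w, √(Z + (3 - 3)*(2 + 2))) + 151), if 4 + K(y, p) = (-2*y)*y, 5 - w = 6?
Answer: 1305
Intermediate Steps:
w = -1 (w = 5 - 1*6 = 5 - 6 = -1)
Z = -7 (Z = -9 + (5 - 1*3) = -9 + (5 - 3) = -9 + 2 = -7)
K(y, p) = -4 - 2*y² (K(y, p) = -4 + (-2*y)*y = -4 - 2*y²)
(3*3)*(K(w, √(Z + (3 - 3)*(2 + 2))) + 151) = (3*3)*((-4 - 2*(-1)²) + 151) = 9*((-4 - 2*1) + 151) = 9*((-4 - 2) + 151) = 9*(-6 + 151) = 9*145 = 1305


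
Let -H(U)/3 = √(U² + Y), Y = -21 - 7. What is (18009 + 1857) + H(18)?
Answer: 19866 - 6*√74 ≈ 19814.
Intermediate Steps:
Y = -28
H(U) = -3*√(-28 + U²) (H(U) = -3*√(U² - 28) = -3*√(-28 + U²))
(18009 + 1857) + H(18) = (18009 + 1857) - 3*√(-28 + 18²) = 19866 - 3*√(-28 + 324) = 19866 - 6*√74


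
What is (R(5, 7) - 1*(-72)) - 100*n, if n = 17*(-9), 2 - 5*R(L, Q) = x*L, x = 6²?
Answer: 76682/5 ≈ 15336.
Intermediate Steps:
x = 36
R(L, Q) = ⅖ - 36*L/5
n = -153
(R(5, 7) - 1*(-72)) - 100*n = ((⅖ - 36/5*5) - 1*(-72)) - 100*(-153) = ((⅖ - 36) + 72) + 15300 = (-178/5 + 72) + 15300 = 182/5 + 15300 = 76682/5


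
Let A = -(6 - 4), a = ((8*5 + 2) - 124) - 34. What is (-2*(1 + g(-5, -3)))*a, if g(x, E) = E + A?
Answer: -928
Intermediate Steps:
a = -116 (a = ((40 + 2) - 124) - 34 = (42 - 124) - 34 = -82 - 34 = -116)
A = -2 (A = -1*2 = -2)
g(x, E) = -2 + E (g(x, E) = E - 2 = -2 + E)
(-2*(1 + g(-5, -3)))*a = -2*(1 + (-2 - 3))*(-116) = -2*(1 - 5)*(-116) = -2*(-4)*(-116) = 8*(-116) = -928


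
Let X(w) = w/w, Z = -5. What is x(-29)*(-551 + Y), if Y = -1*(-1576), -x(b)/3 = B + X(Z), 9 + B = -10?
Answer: 55350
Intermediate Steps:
B = -19 (B = -9 - 10 = -19)
X(w) = 1
x(b) = 54 (x(b) = -3*(-19 + 1) = -3*(-18) = 54)
Y = 1576
x(-29)*(-551 + Y) = 54*(-551 + 1576) = 54*1025 = 55350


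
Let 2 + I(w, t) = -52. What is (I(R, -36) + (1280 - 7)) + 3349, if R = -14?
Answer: 4568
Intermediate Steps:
I(w, t) = -54 (I(w, t) = -2 - 52 = -54)
(I(R, -36) + (1280 - 7)) + 3349 = (-54 + (1280 - 7)) + 3349 = (-54 + 1273) + 3349 = 1219 + 3349 = 4568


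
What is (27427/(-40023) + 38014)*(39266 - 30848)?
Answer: 4269067747370/13341 ≈ 3.2000e+8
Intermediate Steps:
(27427/(-40023) + 38014)*(39266 - 30848) = (27427*(-1/40023) + 38014)*8418 = (-27427/40023 + 38014)*8418 = (1521406895/40023)*8418 = 4269067747370/13341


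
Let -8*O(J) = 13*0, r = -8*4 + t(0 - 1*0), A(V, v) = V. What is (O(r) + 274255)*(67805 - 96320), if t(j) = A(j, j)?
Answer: -7820381325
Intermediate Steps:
t(j) = j
r = -32 (r = -8*4 + (0 - 1*0) = -32 + (0 + 0) = -32 + 0 = -32)
O(J) = 0 (O(J) = -13*0/8 = -⅛*0 = 0)
(O(r) + 274255)*(67805 - 96320) = (0 + 274255)*(67805 - 96320) = 274255*(-28515) = -7820381325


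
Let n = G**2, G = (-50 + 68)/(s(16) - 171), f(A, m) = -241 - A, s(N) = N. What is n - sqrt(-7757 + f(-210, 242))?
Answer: 324/24025 - 2*I*sqrt(1947) ≈ 0.013486 - 88.25*I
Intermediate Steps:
G = -18/155 (G = (-50 + 68)/(16 - 171) = 18/(-155) = 18*(-1/155) = -18/155 ≈ -0.11613)
n = 324/24025 (n = (-18/155)**2 = 324/24025 ≈ 0.013486)
n - sqrt(-7757 + f(-210, 242)) = 324/24025 - sqrt(-7757 + (-241 - 1*(-210))) = 324/24025 - sqrt(-7757 + (-241 + 210)) = 324/24025 - sqrt(-7757 - 31) = 324/24025 - sqrt(-7788) = 324/24025 - 2*I*sqrt(1947)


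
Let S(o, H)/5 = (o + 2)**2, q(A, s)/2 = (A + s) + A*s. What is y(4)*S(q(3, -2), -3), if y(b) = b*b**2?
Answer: 20480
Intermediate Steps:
q(A, s) = 2*A + 2*s + 2*A*s (q(A, s) = 2*((A + s) + A*s) = 2*(A + s + A*s) = 2*A + 2*s + 2*A*s)
S(o, H) = 5*(2 + o)**2 (S(o, H) = 5*(o + 2)**2 = 5*(2 + o)**2)
y(b) = b**3
y(4)*S(q(3, -2), -3) = 4**3*(5*(2 + (2*3 + 2*(-2) + 2*3*(-2)))**2) = 64*(5*(2 + (6 - 4 - 12))**2) = 64*(5*(2 - 10)**2) = 64*(5*(-8)**2) = 64*(5*64) = 64*320 = 20480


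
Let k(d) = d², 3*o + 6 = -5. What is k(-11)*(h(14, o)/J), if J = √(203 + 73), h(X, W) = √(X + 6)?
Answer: 121*√345/69 ≈ 32.572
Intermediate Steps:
o = -11/3 (o = -2 + (⅓)*(-5) = -2 - 5/3 = -11/3 ≈ -3.6667)
h(X, W) = √(6 + X)
J = 2*√69 (J = √276 = 2*√69 ≈ 16.613)
k(-11)*(h(14, o)/J) = (-11)²*(√(6 + 14)/((2*√69))) = 121*(√20*(√69/138)) = 121*((2*√5)*(√69/138)) = 121*(√345/69) = 121*√345/69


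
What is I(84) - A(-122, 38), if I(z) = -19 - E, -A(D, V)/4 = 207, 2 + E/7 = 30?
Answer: 613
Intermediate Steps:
E = 196 (E = -14 + 7*30 = -14 + 210 = 196)
A(D, V) = -828 (A(D, V) = -4*207 = -828)
I(z) = -215 (I(z) = -19 - 1*196 = -19 - 196 = -215)
I(84) - A(-122, 38) = -215 - 1*(-828) = -215 + 828 = 613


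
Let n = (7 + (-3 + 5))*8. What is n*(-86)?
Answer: -6192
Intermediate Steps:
n = 72 (n = (7 + 2)*8 = 9*8 = 72)
n*(-86) = 72*(-86) = -6192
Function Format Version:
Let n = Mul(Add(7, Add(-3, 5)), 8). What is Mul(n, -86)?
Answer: -6192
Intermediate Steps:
n = 72 (n = Mul(Add(7, 2), 8) = Mul(9, 8) = 72)
Mul(n, -86) = Mul(72, -86) = -6192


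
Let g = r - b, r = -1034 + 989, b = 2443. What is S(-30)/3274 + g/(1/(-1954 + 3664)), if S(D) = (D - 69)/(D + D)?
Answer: -278583350367/65480 ≈ -4.2545e+6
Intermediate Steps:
S(D) = (-69 + D)/(2*D) (S(D) = (-69 + D)/((2*D)) = (-69 + D)*(1/(2*D)) = (-69 + D)/(2*D))
r = -45
g = -2488 (g = -45 - 1*2443 = -45 - 2443 = -2488)
S(-30)/3274 + g/(1/(-1954 + 3664)) = ((½)*(-69 - 30)/(-30))/3274 - 2488/(1/(-1954 + 3664)) = ((½)*(-1/30)*(-99))*(1/3274) - 2488/(1/1710) = (33/20)*(1/3274) - 2488/1/1710 = 33/65480 - 2488*1710 = 33/65480 - 4254480 = -278583350367/65480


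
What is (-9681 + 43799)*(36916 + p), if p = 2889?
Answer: 1358066990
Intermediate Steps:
(-9681 + 43799)*(36916 + p) = (-9681 + 43799)*(36916 + 2889) = 34118*39805 = 1358066990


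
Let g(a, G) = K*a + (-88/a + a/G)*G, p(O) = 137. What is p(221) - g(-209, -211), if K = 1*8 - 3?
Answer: 28117/19 ≈ 1479.8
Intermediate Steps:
K = 5 (K = 8 - 3 = 5)
g(a, G) = 5*a + G*(-88/a + a/G) (g(a, G) = 5*a + (-88/a + a/G)*G = 5*a + G*(-88/a + a/G))
p(221) - g(-209, -211) = 137 - (6*(-209) - 88*(-211)/(-209)) = 137 - (-1254 - 88*(-211)*(-1/209)) = 137 - (-1254 - 1688/19) = 137 - 1*(-25514/19) = 137 + 25514/19 = 28117/19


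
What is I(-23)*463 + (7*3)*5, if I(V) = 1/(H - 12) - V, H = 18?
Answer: 64987/6 ≈ 10831.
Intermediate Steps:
I(V) = ⅙ - V (I(V) = 1/(18 - 12) - V = 1/6 - V = ⅙ - V)
I(-23)*463 + (7*3)*5 = (⅙ - 1*(-23))*463 + (7*3)*5 = (⅙ + 23)*463 + 21*5 = (139/6)*463 + 105 = 64357/6 + 105 = 64987/6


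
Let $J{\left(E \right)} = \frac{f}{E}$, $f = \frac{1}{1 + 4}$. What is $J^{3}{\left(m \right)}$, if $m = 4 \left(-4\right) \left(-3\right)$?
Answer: $\frac{1}{13824000} \approx 7.2338 \cdot 10^{-8}$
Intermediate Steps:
$f = \frac{1}{5} \approx 0.2$
$m = 48$ ($m = \left(-16\right) \left(-3\right) = 48$)
$J{\left(E \right)} = \frac{1}{5 E}$
$J^{3}{\left(m \right)} = \left(\frac{1}{5 \cdot 48}\right)^{3} = \left(\frac{1}{5} \cdot \frac{1}{48}\right)^{3} = \left(\frac{1}{240}\right)^{3} = \frac{1}{13824000}$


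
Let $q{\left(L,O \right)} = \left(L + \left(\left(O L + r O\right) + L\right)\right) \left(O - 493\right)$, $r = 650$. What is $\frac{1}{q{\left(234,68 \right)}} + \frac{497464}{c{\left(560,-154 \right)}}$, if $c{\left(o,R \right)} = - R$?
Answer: $\frac{582179857993}{180225500} \approx 3230.3$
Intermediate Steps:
$q{\left(L,O \right)} = \left(-493 + O\right) \left(2 L + 650 O + L O\right)$ ($q{\left(L,O \right)} = \left(L + \left(\left(O L + 650 O\right) + L\right)\right) \left(O - 493\right) = \left(L + \left(\left(L O + 650 O\right) + L\right)\right) \left(-493 + O\right) = \left(L + \left(\left(650 O + L O\right) + L\right)\right) \left(-493 + O\right) = \left(L + \left(L + 650 O + L O\right)\right) \left(-493 + O\right) = \left(2 L + 650 O + L O\right) \left(-493 + O\right) = \left(-493 + O\right) \left(2 L + 650 O + L O\right)$)
$\frac{1}{q{\left(234,68 \right)}} + \frac{497464}{c{\left(560,-154 \right)}} = \frac{1}{\left(-320450\right) 68 - 230724 + 650 \cdot 68^{2} + 234 \cdot 68^{2} - 114894 \cdot 68} + \frac{497464}{\left(-1\right) \left(-154\right)} = \frac{1}{-21790600 - 230724 + 650 \cdot 4624 + 234 \cdot 4624 - 7812792} + \frac{497464}{154} = \frac{1}{-21790600 - 230724 + 3005600 + 1082016 - 7812792} + 497464 \cdot \frac{1}{154} = \frac{1}{-25746500} + \frac{22612}{7} = - \frac{1}{25746500} + \frac{22612}{7} = \frac{582179857993}{180225500}$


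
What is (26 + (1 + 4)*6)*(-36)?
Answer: -2016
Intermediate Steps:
(26 + (1 + 4)*6)*(-36) = (26 + 5*6)*(-36) = (26 + 30)*(-36) = 56*(-36) = -2016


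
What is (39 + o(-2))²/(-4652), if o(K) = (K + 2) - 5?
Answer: -289/1163 ≈ -0.24850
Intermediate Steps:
o(K) = -3 + K (o(K) = (2 + K) - 5 = -3 + K)
(39 + o(-2))²/(-4652) = (39 + (-3 - 2))²/(-4652) = (39 - 5)²*(-1/4652) = 34²*(-1/4652) = 1156*(-1/4652) = -289/1163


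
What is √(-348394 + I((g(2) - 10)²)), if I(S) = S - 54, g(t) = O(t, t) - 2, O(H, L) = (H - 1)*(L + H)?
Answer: 4*I*√21774 ≈ 590.24*I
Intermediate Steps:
O(H, L) = (-1 + H)*(H + L)
g(t) = -2 - 2*t + 2*t² (g(t) = (t² - t - t + t*t) - 2 = (t² - t - t + t²) - 2 = (-2*t + 2*t²) - 2 = -2 - 2*t + 2*t²)
I(S) = -54 + S
√(-348394 + I((g(2) - 10)²)) = √(-348394 + (-54 + ((-2 - 2*2 + 2*2²) - 10)²)) = √(-348394 + (-54 + ((-2 - 4 + 2*4) - 10)²)) = √(-348394 + (-54 + ((-2 - 4 + 8) - 10)²)) = √(-348394 + (-54 + (2 - 10)²)) = √(-348394 + (-54 + (-8)²)) = √(-348394 + (-54 + 64)) = √(-348394 + 10) = √(-348384) = 4*I*√21774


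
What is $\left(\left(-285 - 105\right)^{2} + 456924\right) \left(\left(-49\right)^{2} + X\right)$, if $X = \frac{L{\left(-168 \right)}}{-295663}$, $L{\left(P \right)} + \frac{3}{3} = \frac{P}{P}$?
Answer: $1462266624$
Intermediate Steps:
$L{\left(P \right)} = 0$ ($L{\left(P \right)} = -1 + \frac{P}{P} = -1 + 1 = 0$)
$X = 0$ ($X = \frac{0}{-295663} = 0 \left(- \frac{1}{295663}\right) = 0$)
$\left(\left(-285 - 105\right)^{2} + 456924\right) \left(\left(-49\right)^{2} + X\right) = \left(\left(-285 - 105\right)^{2} + 456924\right) \left(\left(-49\right)^{2} + 0\right) = \left(\left(-390\right)^{2} + 456924\right) \left(2401 + 0\right) = \left(152100 + 456924\right) 2401 = 609024 \cdot 2401 = 1462266624$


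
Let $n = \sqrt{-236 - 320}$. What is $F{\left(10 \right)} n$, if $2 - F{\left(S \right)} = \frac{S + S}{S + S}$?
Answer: $2 i \sqrt{139} \approx 23.58 i$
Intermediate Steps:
$F{\left(S \right)} = 1$ ($F{\left(S \right)} = 2 - \frac{S + S}{S + S} = 2 - \frac{2 S}{2 S} = 2 - 2 S \frac{1}{2 S} = 2 - 1 = 1$)
$n = 2 i \sqrt{139}$ ($n = \sqrt{-556} = 2 i \sqrt{139} \approx 23.58 i$)
$F{\left(10 \right)} n = 1 \cdot 2 i \sqrt{139} = 2 i \sqrt{139}$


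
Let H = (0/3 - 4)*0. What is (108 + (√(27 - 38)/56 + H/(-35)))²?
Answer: (6048 + I*√11)²/3136 ≈ 11664.0 + 12.793*I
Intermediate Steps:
H = 0 (H = (0*(⅓) - 4)*0 = (0 - 4)*0 = -4*0 = 0)
(108 + (√(27 - 38)/56 + H/(-35)))² = (108 + (√(27 - 38)/56 + 0/(-35)))² = (108 + (√(-11)*(1/56) + 0*(-1/35)))² = (108 + ((I*√11)*(1/56) + 0))² = (108 + (I*√11/56 + 0))² = (108 + I*√11/56)²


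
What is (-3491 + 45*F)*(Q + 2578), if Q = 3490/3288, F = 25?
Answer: -5015892791/822 ≈ -6.1021e+6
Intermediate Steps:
Q = 1745/1644 (Q = 3490*(1/3288) = 1745/1644 ≈ 1.0614)
(-3491 + 45*F)*(Q + 2578) = (-3491 + 45*25)*(1745/1644 + 2578) = (-3491 + 1125)*(4239977/1644) = -2366*4239977/1644 = -5015892791/822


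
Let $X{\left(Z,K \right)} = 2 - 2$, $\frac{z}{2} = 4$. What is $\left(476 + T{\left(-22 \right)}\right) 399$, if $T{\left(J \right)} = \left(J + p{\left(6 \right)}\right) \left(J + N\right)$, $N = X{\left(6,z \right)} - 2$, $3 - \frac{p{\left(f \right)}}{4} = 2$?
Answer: $362292$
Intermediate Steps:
$z = 8$ ($z = 2 \cdot 4 = 8$)
$X{\left(Z,K \right)} = 0$
$p{\left(f \right)} = 4$ ($p{\left(f \right)} = 12 - 8 = 4$)
$N = -2$ ($N = 0 - 2 = -2$)
$T{\left(J \right)} = \left(-2 + J\right) \left(4 + J\right)$ ($T{\left(J \right)} = \left(J + 4\right) \left(J - 2\right) = \left(4 + J\right) \left(-2 + J\right) = \left(-2 + J\right) \left(4 + J\right)$)
$\left(476 + T{\left(-22 \right)}\right) 399 = \left(476 + \left(-8 + \left(-22\right)^{2} + 2 \left(-22\right)\right)\right) 399 = \left(476 - -432\right) 399 = \left(476 + 432\right) 399 = 908 \cdot 399 = 362292$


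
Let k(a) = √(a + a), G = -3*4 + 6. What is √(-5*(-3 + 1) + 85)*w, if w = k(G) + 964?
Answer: 2*√95*(482 + I*√3) ≈ 9395.9 + 33.764*I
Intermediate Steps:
G = -6 (G = -12 + 6 = -6)
k(a) = √2*√a (k(a) = √(2*a) = √2*√a)
w = 964 + 2*I*√3 (w = √2*√(-6) + 964 = √2*(I*√6) + 964 = 2*I*√3 + 964 = 964 + 2*I*√3 ≈ 964.0 + 3.4641*I)
√(-5*(-3 + 1) + 85)*w = √(-5*(-3 + 1) + 85)*(964 + 2*I*√3) = √(-5*(-2) + 85)*(964 + 2*I*√3) = √(10 + 85)*(964 + 2*I*√3) = √95*(964 + 2*I*√3)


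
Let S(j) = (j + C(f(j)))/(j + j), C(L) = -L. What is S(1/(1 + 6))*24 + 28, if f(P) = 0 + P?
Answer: 28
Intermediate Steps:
f(P) = P
S(j) = 0 (S(j) = (j - j)/(j + j) = 0/((2*j)) = 0*(1/(2*j)) = 0)
S(1/(1 + 6))*24 + 28 = 0*24 + 28 = 0 + 28 = 28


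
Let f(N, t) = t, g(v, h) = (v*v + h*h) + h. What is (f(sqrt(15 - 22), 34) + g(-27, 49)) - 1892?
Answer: 1321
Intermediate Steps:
g(v, h) = h + h**2 + v**2 (g(v, h) = (v**2 + h**2) + h = (h**2 + v**2) + h = h + h**2 + v**2)
(f(sqrt(15 - 22), 34) + g(-27, 49)) - 1892 = (34 + (49 + 49**2 + (-27)**2)) - 1892 = (34 + (49 + 2401 + 729)) - 1892 = (34 + 3179) - 1892 = 3213 - 1892 = 1321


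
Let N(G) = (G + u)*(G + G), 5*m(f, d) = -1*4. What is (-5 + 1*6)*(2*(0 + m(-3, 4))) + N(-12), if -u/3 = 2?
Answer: 2152/5 ≈ 430.40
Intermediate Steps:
u = -6 (u = -3*2 = -6)
m(f, d) = -⅘ (m(f, d) = (-1*4)/5 = (⅕)*(-4) = -⅘)
N(G) = 2*G*(-6 + G) (N(G) = (G - 6)*(G + G) = (-6 + G)*(2*G) = 2*G*(-6 + G))
(-5 + 1*6)*(2*(0 + m(-3, 4))) + N(-12) = (-5 + 1*6)*(2*(0 - ⅘)) + 2*(-12)*(-6 - 12) = (-5 + 6)*(2*(-⅘)) + 2*(-12)*(-18) = 1*(-8/5) + 432 = -8/5 + 432 = 2152/5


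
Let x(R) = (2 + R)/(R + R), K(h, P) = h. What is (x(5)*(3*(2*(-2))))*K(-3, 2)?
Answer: 126/5 ≈ 25.200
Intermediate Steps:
x(R) = (2 + R)/(2*R) (x(R) = (2 + R)/((2*R)) = (2 + R)*(1/(2*R)) = (2 + R)/(2*R))
(x(5)*(3*(2*(-2))))*K(-3, 2) = (((½)*(2 + 5)/5)*(3*(2*(-2))))*(-3) = (((½)*(⅕)*7)*(3*(-4)))*(-3) = ((7/10)*(-12))*(-3) = -42/5*(-3) = 126/5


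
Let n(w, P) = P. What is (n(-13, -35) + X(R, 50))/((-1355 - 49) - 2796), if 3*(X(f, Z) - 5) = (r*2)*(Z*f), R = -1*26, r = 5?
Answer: 187/180 ≈ 1.0389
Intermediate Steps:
R = -26
X(f, Z) = 5 + 10*Z*f/3 (X(f, Z) = 5 + ((5*2)*(Z*f))/3 = 5 + (10*(Z*f))/3 = 5 + (10*Z*f)/3 = 5 + 10*Z*f/3)
(n(-13, -35) + X(R, 50))/((-1355 - 49) - 2796) = (-35 + (5 + (10/3)*50*(-26)))/((-1355 - 49) - 2796) = (-35 + (5 - 13000/3))/(-1404 - 2796) = (-35 - 12985/3)/(-4200) = -13090/3*(-1/4200) = 187/180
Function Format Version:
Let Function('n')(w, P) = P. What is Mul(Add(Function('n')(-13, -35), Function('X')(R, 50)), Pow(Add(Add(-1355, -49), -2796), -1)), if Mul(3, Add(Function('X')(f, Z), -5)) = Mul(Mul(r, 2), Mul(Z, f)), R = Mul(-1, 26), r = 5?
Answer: Rational(187, 180) ≈ 1.0389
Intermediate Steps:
R = -26
Function('X')(f, Z) = Add(5, Mul(Rational(10, 3), Z, f)) (Function('X')(f, Z) = Add(5, Mul(Rational(1, 3), Mul(Mul(5, 2), Mul(Z, f)))) = Add(5, Mul(Rational(1, 3), Mul(10, Mul(Z, f)))) = Add(5, Mul(Rational(1, 3), Mul(10, Z, f))) = Add(5, Mul(Rational(10, 3), Z, f)))
Mul(Add(Function('n')(-13, -35), Function('X')(R, 50)), Pow(Add(Add(-1355, -49), -2796), -1)) = Mul(Add(-35, Add(5, Mul(Rational(10, 3), 50, -26))), Pow(Add(Add(-1355, -49), -2796), -1)) = Mul(Add(-35, Add(5, Rational(-13000, 3))), Pow(Add(-1404, -2796), -1)) = Mul(Add(-35, Rational(-12985, 3)), Pow(-4200, -1)) = Mul(Rational(-13090, 3), Rational(-1, 4200)) = Rational(187, 180)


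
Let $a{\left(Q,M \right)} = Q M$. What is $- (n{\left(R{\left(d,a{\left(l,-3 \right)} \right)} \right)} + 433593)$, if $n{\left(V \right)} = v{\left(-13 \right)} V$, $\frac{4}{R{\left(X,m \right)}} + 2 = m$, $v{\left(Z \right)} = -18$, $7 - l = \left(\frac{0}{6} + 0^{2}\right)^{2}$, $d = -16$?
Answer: $- \frac{9972711}{23} \approx -4.336 \cdot 10^{5}$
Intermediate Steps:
$l = 7$ ($l = 7 - \left(\frac{0}{6} + 0^{2}\right)^{2} = 7 - \left(0 \cdot \frac{1}{6} + 0\right)^{2} = 7 - \left(0 + 0\right)^{2} = 7 - 0^{2} = 7 - 0 = 7 + 0 = 7$)
$a{\left(Q,M \right)} = M Q$
$R{\left(X,m \right)} = \frac{4}{-2 + m}$
$n{\left(V \right)} = - 18 V$
$- (n{\left(R{\left(d,a{\left(l,-3 \right)} \right)} \right)} + 433593) = - (- 18 \frac{4}{-2 - 21} + 433593) = - (- 18 \frac{4}{-23} + 433593) = - (- 18 \cdot 4 \left(- \frac{1}{23}\right) + 433593) = - (\left(-18\right) \left(- \frac{4}{23}\right) + 433593) = - (\frac{72}{23} + 433593) = \left(-1\right) \frac{9972711}{23} = - \frac{9972711}{23}$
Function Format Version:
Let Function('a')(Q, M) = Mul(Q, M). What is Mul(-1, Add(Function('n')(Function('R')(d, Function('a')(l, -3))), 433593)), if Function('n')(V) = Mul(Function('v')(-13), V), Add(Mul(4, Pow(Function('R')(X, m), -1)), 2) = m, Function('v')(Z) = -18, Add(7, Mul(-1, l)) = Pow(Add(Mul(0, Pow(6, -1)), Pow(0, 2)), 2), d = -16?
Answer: Rational(-9972711, 23) ≈ -4.3360e+5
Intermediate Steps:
l = 7 (l = Add(7, Mul(-1, Pow(Add(Mul(0, Pow(6, -1)), Pow(0, 2)), 2))) = Add(7, Mul(-1, Pow(Add(Mul(0, Rational(1, 6)), 0), 2))) = Add(7, Mul(-1, Pow(Add(0, 0), 2))) = Add(7, Mul(-1, Pow(0, 2))) = Add(7, Mul(-1, 0)) = Add(7, 0) = 7)
Function('a')(Q, M) = Mul(M, Q)
Function('R')(X, m) = Mul(4, Pow(Add(-2, m), -1))
Function('n')(V) = Mul(-18, V)
Mul(-1, Add(Function('n')(Function('R')(d, Function('a')(l, -3))), 433593)) = Mul(-1, Add(Mul(-18, Mul(4, Pow(Add(-2, Mul(-3, 7)), -1))), 433593)) = Mul(-1, Add(Mul(-18, Mul(4, Pow(Add(-2, -21), -1))), 433593)) = Mul(-1, Add(Mul(-18, Mul(4, Pow(-23, -1))), 433593)) = Mul(-1, Add(Mul(-18, Mul(4, Rational(-1, 23))), 433593)) = Mul(-1, Add(Mul(-18, Rational(-4, 23)), 433593)) = Mul(-1, Add(Rational(72, 23), 433593)) = Mul(-1, Rational(9972711, 23)) = Rational(-9972711, 23)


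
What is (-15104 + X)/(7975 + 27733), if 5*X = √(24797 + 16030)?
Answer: -3776/8927 + √40827/178540 ≈ -0.42185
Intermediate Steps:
X = √40827/5 (X = √(24797 + 16030)/5 = √40827/5 ≈ 40.411)
(-15104 + X)/(7975 + 27733) = (-15104 + √40827/5)/(7975 + 27733) = (-15104 + √40827/5)/35708 = (-15104 + √40827/5)*(1/35708) = -3776/8927 + √40827/178540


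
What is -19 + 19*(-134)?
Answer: -2565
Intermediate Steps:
-19 + 19*(-134) = -19 - 2546 = -2565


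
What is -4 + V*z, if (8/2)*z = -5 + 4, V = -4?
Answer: -3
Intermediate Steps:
z = -¼ (z = (-5 + 4)/4 = (¼)*(-1) = -¼ ≈ -0.25000)
-4 + V*z = -4 - 4*(-¼) = -4 + 1 = -3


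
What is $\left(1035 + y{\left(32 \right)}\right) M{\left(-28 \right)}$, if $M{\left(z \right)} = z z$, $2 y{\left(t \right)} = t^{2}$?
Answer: $1212848$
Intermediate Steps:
$y{\left(t \right)} = \frac{t^{2}}{2}$
$M{\left(z \right)} = z^{2}$
$\left(1035 + y{\left(32 \right)}\right) M{\left(-28 \right)} = \left(1035 + \frac{32^{2}}{2}\right) \left(-28\right)^{2} = \left(1035 + \frac{1}{2} \cdot 1024\right) 784 = \left(1035 + 512\right) 784 = 1547 \cdot 784 = 1212848$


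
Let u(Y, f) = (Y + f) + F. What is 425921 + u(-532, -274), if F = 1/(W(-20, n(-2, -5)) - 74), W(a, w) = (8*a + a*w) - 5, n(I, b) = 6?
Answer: 152616284/359 ≈ 4.2512e+5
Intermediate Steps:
W(a, w) = -5 + 8*a + a*w
F = -1/359 (F = 1/((-5 + 8*(-20) - 20*6) - 74) = 1/((-5 - 160 - 120) - 74) = 1/(-285 - 74) = 1/(-359) = -1/359 ≈ -0.0027855)
u(Y, f) = -1/359 + Y + f (u(Y, f) = (Y + f) - 1/359 = -1/359 + Y + f)
425921 + u(-532, -274) = 425921 + (-1/359 - 532 - 274) = 425921 - 289355/359 = 152616284/359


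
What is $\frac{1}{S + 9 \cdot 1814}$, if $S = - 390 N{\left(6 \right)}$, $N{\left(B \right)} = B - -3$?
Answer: $\frac{1}{12816} \approx 7.8027 \cdot 10^{-5}$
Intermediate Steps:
$N{\left(B \right)} = 3 + B$ ($N{\left(B \right)} = B + 3 = 3 + B$)
$S = -3510$ ($S = - 390 \left(3 + 6\right) = \left(-390\right) 9 = -3510$)
$\frac{1}{S + 9 \cdot 1814} = \frac{1}{-3510 + 9 \cdot 1814} = \frac{1}{-3510 + 16326} = \frac{1}{12816}$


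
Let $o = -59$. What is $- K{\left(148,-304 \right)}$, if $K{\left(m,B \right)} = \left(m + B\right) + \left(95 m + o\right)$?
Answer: $-13845$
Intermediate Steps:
$K{\left(m,B \right)} = -59 + B + 96 m$ ($K{\left(m,B \right)} = \left(m + B\right) + \left(95 m - 59\right) = \left(B + m\right) + \left(-59 + 95 m\right) = -59 + B + 96 m$)
$- K{\left(148,-304 \right)} = - (-59 - 304 + 96 \cdot 148) = - (-59 - 304 + 14208) = \left(-1\right) 13845 = -13845$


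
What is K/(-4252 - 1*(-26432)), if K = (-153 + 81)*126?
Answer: -2268/5545 ≈ -0.40902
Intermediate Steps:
K = -9072 (K = -72*126 = -9072)
K/(-4252 - 1*(-26432)) = -9072/(-4252 - 1*(-26432)) = -9072/(-4252 + 26432) = -9072/22180 = -9072*1/22180 = -2268/5545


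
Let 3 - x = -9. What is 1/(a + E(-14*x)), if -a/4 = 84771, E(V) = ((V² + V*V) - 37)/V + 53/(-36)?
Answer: -504/171068311 ≈ -2.9462e-6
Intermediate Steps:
x = 12 (x = 3 - 1*(-9) = 3 + 9 = 12)
E(V) = -53/36 + (-37 + 2*V²)/V (E(V) = ((V² + V²) - 37)/V + 53*(-1/36) = (2*V² - 37)/V - 53/36 = (-37 + 2*V²)/V - 53/36 = -53/36 + (-37 + 2*V²)/V)
a = -339084 (a = -4*84771 = -339084)
1/(a + E(-14*x)) = 1/(-339084 + (-53/36 - 37/((-14*12)) + 2*(-14*12))) = 1/(-339084 + (-53/36 - 37/(-168) + 2*(-168))) = 1/(-339084 + (-53/36 - 37*(-1/168) - 336)) = 1/(-339084 + (-53/36 + 37/168 - 336)) = 1/(-339084 - 169975/504) = 1/(-171068311/504) = -504/171068311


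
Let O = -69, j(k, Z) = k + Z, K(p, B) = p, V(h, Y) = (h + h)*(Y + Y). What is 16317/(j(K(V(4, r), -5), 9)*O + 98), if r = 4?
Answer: -16317/4939 ≈ -3.3037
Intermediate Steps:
V(h, Y) = 4*Y*h (V(h, Y) = (2*h)*(2*Y) = 4*Y*h)
j(k, Z) = Z + k
16317/(j(K(V(4, r), -5), 9)*O + 98) = 16317/((9 + 4*4*4)*(-69) + 98) = 16317/((9 + 64)*(-69) + 98) = 16317/(73*(-69) + 98) = 16317/(-5037 + 98) = 16317/(-4939) = 16317*(-1/4939) = -16317/4939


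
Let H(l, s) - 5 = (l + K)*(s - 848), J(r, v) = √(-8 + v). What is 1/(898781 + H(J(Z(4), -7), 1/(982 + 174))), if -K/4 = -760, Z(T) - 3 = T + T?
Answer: -106851604704/179418567821065811 + 161887396*I*√15/538255703463197433 ≈ -5.9554e-7 + 1.1648e-9*I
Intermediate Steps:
Z(T) = 3 + 2*T (Z(T) = 3 + (T + T) = 3 + 2*T)
K = 3040 (K = -4*(-760) = 3040)
H(l, s) = 5 + (-848 + s)*(3040 + l) (H(l, s) = 5 + (l + 3040)*(s - 848) = 5 + (3040 + l)*(-848 + s) = 5 + (-848 + s)*(3040 + l))
1/(898781 + H(J(Z(4), -7), 1/(982 + 174))) = 1/(898781 + (-2577915 - 848*√(-8 - 7) + 3040/(982 + 174) + √(-8 - 7)/(982 + 174))) = 1/(898781 + (-2577915 - 848*I*√15 + 3040/1156 + √(-15)/1156)) = 1/(898781 + (-2577915 - 848*I*√15 + 3040*(1/1156) + (I*√15)*(1/1156))) = 1/(898781 + (-2577915 - 848*I*√15 + 760/289 + I*√15/1156)) = 1/(898781 + (-745016675/289 - 980287*I*√15/1156)) = 1/(-485268966/289 - 980287*I*√15/1156)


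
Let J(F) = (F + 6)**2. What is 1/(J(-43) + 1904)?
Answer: 1/3273 ≈ 0.00030553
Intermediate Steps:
J(F) = (6 + F)**2
1/(J(-43) + 1904) = 1/((6 - 43)**2 + 1904) = 1/((-37)**2 + 1904) = 1/(1369 + 1904) = 1/3273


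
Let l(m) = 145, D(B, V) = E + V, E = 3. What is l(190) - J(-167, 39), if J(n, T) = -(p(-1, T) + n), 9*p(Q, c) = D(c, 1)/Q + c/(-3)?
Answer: -215/9 ≈ -23.889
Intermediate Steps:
D(B, V) = 3 + V
p(Q, c) = -c/27 + 4/(9*Q) (p(Q, c) = ((3 + 1)/Q + c/(-3))/9 = (4/Q + c*(-1/3))/9 = (4/Q - c/3)/9 = -c/27 + 4/(9*Q))
J(n, T) = 4/9 - n + T/27 (J(n, T) = -((1/27)*(12 - 1*(-1)*T)/(-1) + n) = -((1/27)*(-1)*(12 + T) + n) = -((-4/9 - T/27) + n) = -(-4/9 + n - T/27) = 4/9 - n + T/27)
l(190) - J(-167, 39) = 145 - (4/9 - 1*(-167) + (1/27)*39) = 145 - (4/9 + 167 + 13/9) = 145 - 1*1520/9 = 145 - 1520/9 = -215/9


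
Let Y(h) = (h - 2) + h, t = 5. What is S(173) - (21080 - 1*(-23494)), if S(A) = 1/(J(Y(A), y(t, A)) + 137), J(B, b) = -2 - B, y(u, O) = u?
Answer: -9315967/209 ≈ -44574.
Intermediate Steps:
Y(h) = -2 + 2*h (Y(h) = (-2 + h) + h = -2 + 2*h)
S(A) = 1/(137 - 2*A) (S(A) = 1/((-2 - (-2 + 2*A)) + 137) = 1/((-2 + (2 - 2*A)) + 137) = 1/(-2*A + 137) = 1/(137 - 2*A))
S(173) - (21080 - 1*(-23494)) = -1/(-137 + 2*173) - (21080 - 1*(-23494)) = -1/(-137 + 346) - (21080 + 23494) = -1/209 - 1*44574 = -1*1/209 - 44574 = -1/209 - 44574 = -9315967/209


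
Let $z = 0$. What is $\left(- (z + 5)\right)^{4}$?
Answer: $625$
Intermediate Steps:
$\left(- (z + 5)\right)^{4} = \left(- (0 + 5)\right)^{4} = \left(\left(-1\right) 5\right)^{4} = \left(-5\right)^{4} = 625$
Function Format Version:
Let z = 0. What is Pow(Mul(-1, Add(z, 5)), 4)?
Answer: 625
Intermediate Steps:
Pow(Mul(-1, Add(z, 5)), 4) = Pow(Mul(-1, Add(0, 5)), 4) = Pow(Mul(-1, 5), 4) = Pow(-5, 4) = 625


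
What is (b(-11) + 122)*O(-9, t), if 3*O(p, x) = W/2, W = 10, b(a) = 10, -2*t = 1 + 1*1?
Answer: 220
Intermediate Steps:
t = -1 (t = -(1 + 1*1)/2 = -(1 + 1)/2 = -1/2*2 = -1)
O(p, x) = 5/3 (O(p, x) = (10/2)/3 = (10*(1/2))/3 = (1/3)*5 = 5/3)
(b(-11) + 122)*O(-9, t) = (10 + 122)*(5/3) = 132*(5/3) = 220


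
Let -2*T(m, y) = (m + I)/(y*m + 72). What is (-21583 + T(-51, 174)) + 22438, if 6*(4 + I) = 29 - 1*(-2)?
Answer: 90308221/105624 ≈ 855.00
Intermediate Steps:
I = 7/6 (I = -4 + (29 - 1*(-2))/6 = -4 + (29 + 2)/6 = -4 + (⅙)*31 = -4 + 31/6 = 7/6 ≈ 1.1667)
T(m, y) = -(7/6 + m)/(2*(72 + m*y)) (T(m, y) = -(m + 7/6)/(2*(y*m + 72)) = -(7/6 + m)/(2*(m*y + 72)) = -(7/6 + m)/(2*(72 + m*y)))
(-21583 + T(-51, 174)) + 22438 = (-21583 + (-7 - 6*(-51))/(12*(72 - 51*174))) + 22438 = (-21583 + (-7 + 306)/(12*(72 - 8874))) + 22438 = (-21583 + (1/12)*299/(-8802)) + 22438 = (-21583 + (1/12)*(-1/8802)*299) + 22438 = (-21583 - 299/105624) + 22438 = -2279683091/105624 + 22438 = 90308221/105624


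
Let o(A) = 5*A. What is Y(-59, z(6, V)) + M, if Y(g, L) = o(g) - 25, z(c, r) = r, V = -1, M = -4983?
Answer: -5303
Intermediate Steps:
Y(g, L) = -25 + 5*g (Y(g, L) = 5*g - 25 = -25 + 5*g)
Y(-59, z(6, V)) + M = (-25 + 5*(-59)) - 4983 = (-25 - 295) - 4983 = -320 - 4983 = -5303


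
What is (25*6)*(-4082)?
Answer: -612300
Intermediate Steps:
(25*6)*(-4082) = 150*(-4082) = -612300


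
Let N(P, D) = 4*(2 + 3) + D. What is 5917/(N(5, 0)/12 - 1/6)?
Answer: 11834/3 ≈ 3944.7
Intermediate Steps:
N(P, D) = 20 + D (N(P, D) = 4*5 + D = 20 + D)
5917/(N(5, 0)/12 - 1/6) = 5917/((20 + 0)/12 - 1/6) = 5917/(20*(1/12) - 1*1/6) = 5917/(5/3 - 1/6) = 5917/(3/2) = (2/3)*5917 = 11834/3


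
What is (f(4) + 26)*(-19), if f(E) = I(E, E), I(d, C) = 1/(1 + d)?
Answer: -2489/5 ≈ -497.80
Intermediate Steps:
f(E) = 1/(1 + E)
(f(4) + 26)*(-19) = (1/(1 + 4) + 26)*(-19) = (1/5 + 26)*(-19) = (131/5)*(-19) = -2489/5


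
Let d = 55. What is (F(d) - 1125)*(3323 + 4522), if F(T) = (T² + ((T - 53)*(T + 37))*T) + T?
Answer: 94728375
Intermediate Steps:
F(T) = T + T² + T*(-53 + T)*(37 + T) (F(T) = (T² + ((-53 + T)*(37 + T))*T) + T = (T² + T*(-53 + T)*(37 + T)) + T = T + T² + T*(-53 + T)*(37 + T))
(F(d) - 1125)*(3323 + 4522) = (55*(-1960 + 55² - 15*55) - 1125)*(3323 + 4522) = (55*(-1960 + 3025 - 825) - 1125)*7845 = (55*240 - 1125)*7845 = (13200 - 1125)*7845 = 12075*7845 = 94728375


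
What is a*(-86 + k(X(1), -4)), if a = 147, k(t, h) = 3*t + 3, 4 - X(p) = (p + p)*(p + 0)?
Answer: -11319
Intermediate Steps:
X(p) = 4 - 2*p² (X(p) = 4 - (p + p)*(p + 0) = 4 - 2*p*p = 4 - 2*p²)
k(t, h) = 3 + 3*t
a*(-86 + k(X(1), -4)) = 147*(-86 + (3 + 3*(4 - 2*1²))) = 147*(-86 + (3 + 3*(4 - 2*1))) = 147*(-86 + (3 + 3*(4 - 2))) = 147*(-86 + (3 + 3*2)) = 147*(-86 + (3 + 6)) = 147*(-86 + 9) = 147*(-77) = -11319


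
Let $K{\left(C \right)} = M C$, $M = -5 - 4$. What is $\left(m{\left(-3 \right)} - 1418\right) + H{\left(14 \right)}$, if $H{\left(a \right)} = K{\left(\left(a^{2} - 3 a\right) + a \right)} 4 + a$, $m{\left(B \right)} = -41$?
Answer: $-7493$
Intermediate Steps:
$M = -9$ ($M = -5 - 4 = -9$)
$K{\left(C \right)} = - 9 C$
$H{\left(a \right)} = - 36 a^{2} + 73 a$ ($H{\left(a \right)} = - 9 \left(\left(a^{2} - 3 a\right) + a\right) 4 + a = - 9 \left(a^{2} - 2 a\right) 4 + a = \left(- 9 a^{2} + 18 a\right) 4 + a = \left(- 36 a^{2} + 72 a\right) + a = - 36 a^{2} + 73 a$)
$\left(m{\left(-3 \right)} - 1418\right) + H{\left(14 \right)} = \left(-41 - 1418\right) + 14 \left(73 - 504\right) = -1459 + 14 \left(73 - 504\right) = -1459 + 14 \left(-431\right) = -1459 - 6034 = -7493$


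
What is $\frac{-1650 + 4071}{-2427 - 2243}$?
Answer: $- \frac{2421}{4670} \approx -0.51842$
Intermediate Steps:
$\frac{-1650 + 4071}{-2427 - 2243} = \frac{2421}{-4670} = 2421 \left(- \frac{1}{4670}\right) = - \frac{2421}{4670}$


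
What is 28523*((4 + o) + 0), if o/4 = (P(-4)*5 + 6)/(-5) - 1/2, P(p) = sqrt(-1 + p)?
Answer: -399322/5 - 114092*I*sqrt(5) ≈ -79864.0 - 2.5512e+5*I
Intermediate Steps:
o = -34/5 - 4*I*sqrt(5) (o = 4*((sqrt(-1 - 4)*5 + 6)/(-5) - 1/2) = 4*((sqrt(-5)*5 + 6)*(-1/5) - 1*1/2) = 4*(((I*sqrt(5))*5 + 6)*(-1/5) - 1/2) = 4*((5*I*sqrt(5) + 6)*(-1/5) - 1/2) = 4*((6 + 5*I*sqrt(5))*(-1/5) - 1/2) = 4*((-6/5 - I*sqrt(5)) - 1/2) = 4*(-17/10 - I*sqrt(5)) = -34/5 - 4*I*sqrt(5) ≈ -6.8 - 8.9443*I)
28523*((4 + o) + 0) = 28523*((4 + (-34/5 - 4*I*sqrt(5))) + 0) = 28523*((-14/5 - 4*I*sqrt(5)) + 0) = 28523*(-14/5 - 4*I*sqrt(5)) = -399322/5 - 114092*I*sqrt(5)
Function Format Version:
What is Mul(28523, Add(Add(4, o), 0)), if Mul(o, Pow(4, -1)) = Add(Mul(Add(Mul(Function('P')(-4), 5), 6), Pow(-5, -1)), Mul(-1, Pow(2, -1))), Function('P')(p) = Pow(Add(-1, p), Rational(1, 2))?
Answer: Add(Rational(-399322, 5), Mul(-114092, I, Pow(5, Rational(1, 2)))) ≈ Add(-79864., Mul(-2.5512e+5, I))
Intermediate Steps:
o = Add(Rational(-34, 5), Mul(-4, I, Pow(5, Rational(1, 2)))) (o = Mul(4, Add(Mul(Add(Mul(Pow(Add(-1, -4), Rational(1, 2)), 5), 6), Pow(-5, -1)), Mul(-1, Pow(2, -1)))) = Mul(4, Add(Mul(Add(Mul(Pow(-5, Rational(1, 2)), 5), 6), Rational(-1, 5)), Mul(-1, Rational(1, 2)))) = Mul(4, Add(Mul(Add(Mul(Mul(I, Pow(5, Rational(1, 2))), 5), 6), Rational(-1, 5)), Rational(-1, 2))) = Mul(4, Add(Mul(Add(Mul(5, I, Pow(5, Rational(1, 2))), 6), Rational(-1, 5)), Rational(-1, 2))) = Mul(4, Add(Mul(Add(6, Mul(5, I, Pow(5, Rational(1, 2)))), Rational(-1, 5)), Rational(-1, 2))) = Mul(4, Add(Add(Rational(-6, 5), Mul(-1, I, Pow(5, Rational(1, 2)))), Rational(-1, 2))) = Mul(4, Add(Rational(-17, 10), Mul(-1, I, Pow(5, Rational(1, 2))))) = Add(Rational(-34, 5), Mul(-4, I, Pow(5, Rational(1, 2)))) ≈ Add(-6.8000, Mul(-8.9443, I)))
Mul(28523, Add(Add(4, o), 0)) = Mul(28523, Add(Add(4, Add(Rational(-34, 5), Mul(-4, I, Pow(5, Rational(1, 2))))), 0)) = Mul(28523, Add(Add(Rational(-14, 5), Mul(-4, I, Pow(5, Rational(1, 2)))), 0)) = Mul(28523, Add(Rational(-14, 5), Mul(-4, I, Pow(5, Rational(1, 2))))) = Add(Rational(-399322, 5), Mul(-114092, I, Pow(5, Rational(1, 2))))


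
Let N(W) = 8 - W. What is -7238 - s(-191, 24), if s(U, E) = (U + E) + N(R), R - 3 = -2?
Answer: -7078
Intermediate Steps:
R = 1 (R = 3 - 2 = 1)
s(U, E) = 7 + E + U (s(U, E) = (U + E) + (8 - 1*1) = (E + U) + (8 - 1) = (E + U) + 7 = 7 + E + U)
-7238 - s(-191, 24) = -7238 - (7 + 24 - 191) = -7238 - 1*(-160) = -7238 + 160 = -7078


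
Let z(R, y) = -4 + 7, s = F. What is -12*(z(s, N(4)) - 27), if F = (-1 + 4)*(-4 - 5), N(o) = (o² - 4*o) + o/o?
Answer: 288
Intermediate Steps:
N(o) = 1 + o² - 4*o (N(o) = (o² - 4*o) + 1 = 1 + o² - 4*o)
F = -27 (F = 3*(-9) = -27)
s = -27
z(R, y) = 3
-12*(z(s, N(4)) - 27) = -12*(3 - 27) = -12*(-24) = 288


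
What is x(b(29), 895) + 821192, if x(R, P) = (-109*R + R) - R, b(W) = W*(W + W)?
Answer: 637854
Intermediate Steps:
b(W) = 2*W² (b(W) = W*(2*W) = 2*W²)
x(R, P) = -109*R (x(R, P) = -108*R - R = -109*R)
x(b(29), 895) + 821192 = -218*29² + 821192 = -218*841 + 821192 = -109*1682 + 821192 = -183338 + 821192 = 637854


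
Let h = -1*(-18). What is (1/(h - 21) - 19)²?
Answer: 3364/9 ≈ 373.78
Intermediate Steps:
h = 18
(1/(h - 21) - 19)² = (1/(18 - 21) - 19)² = (1/(-3) - 19)² = (-⅓ - 19)² = (-58/3)² = 3364/9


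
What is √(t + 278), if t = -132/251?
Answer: √17481146/251 ≈ 16.658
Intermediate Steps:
t = -132/251 (t = -132*1/251 = -132/251 ≈ -0.52590)
√(t + 278) = √(-132/251 + 278) = √(69646/251) = √17481146/251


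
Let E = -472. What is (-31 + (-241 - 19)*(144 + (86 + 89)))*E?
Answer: 39162312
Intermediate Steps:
(-31 + (-241 - 19)*(144 + (86 + 89)))*E = (-31 + (-241 - 19)*(144 + (86 + 89)))*(-472) = (-31 - 260*(144 + 175))*(-472) = (-31 - 260*319)*(-472) = (-31 - 82940)*(-472) = -82971*(-472) = 39162312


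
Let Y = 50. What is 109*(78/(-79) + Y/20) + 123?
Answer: 45485/158 ≈ 287.88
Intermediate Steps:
109*(78/(-79) + Y/20) + 123 = 109*(78/(-79) + 50/20) + 123 = 109*(78*(-1/79) + 50*(1/20)) + 123 = 109*(-78/79 + 5/2) + 123 = 109*(239/158) + 123 = 26051/158 + 123 = 45485/158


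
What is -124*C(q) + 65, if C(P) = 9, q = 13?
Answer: -1051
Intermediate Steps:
-124*C(q) + 65 = -124*9 + 65 = -1116 + 65 = -1051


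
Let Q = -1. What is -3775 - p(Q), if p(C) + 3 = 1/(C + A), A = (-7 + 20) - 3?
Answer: -33949/9 ≈ -3772.1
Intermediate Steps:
A = 10 (A = 13 - 3 = 10)
p(C) = -3 + 1/(10 + C) (p(C) = -3 + 1/(C + 10) = -3 + 1/(10 + C))
-3775 - p(Q) = -3775 - (-29 - 3*(-1))/(10 - 1) = -3775 - (-29 + 3)/9 = -3775 - (-26)/9 = -3775 - 1*(-26/9) = -3775 + 26/9 = -33949/9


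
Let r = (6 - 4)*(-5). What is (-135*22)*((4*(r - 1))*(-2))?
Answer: -261360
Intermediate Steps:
r = -10 (r = 2*(-5) = -10)
(-135*22)*((4*(r - 1))*(-2)) = (-135*22)*((4*(-10 - 1))*(-2)) = -2970*4*(-11)*(-2) = -(-130680)*(-2) = -2970*88 = -261360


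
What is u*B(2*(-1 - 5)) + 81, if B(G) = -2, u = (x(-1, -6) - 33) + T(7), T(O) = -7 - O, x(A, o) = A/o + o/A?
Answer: 488/3 ≈ 162.67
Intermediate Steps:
u = -245/6 (u = ((-1/(-6) - 6/(-1)) - 33) + (-7 - 1*7) = ((-1*(-⅙) - 6*(-1)) - 33) + (-7 - 7) = ((⅙ + 6) - 33) - 14 = (37/6 - 33) - 14 = -161/6 - 14 = -245/6 ≈ -40.833)
u*B(2*(-1 - 5)) + 81 = -245/6*(-2) + 81 = 245/3 + 81 = 488/3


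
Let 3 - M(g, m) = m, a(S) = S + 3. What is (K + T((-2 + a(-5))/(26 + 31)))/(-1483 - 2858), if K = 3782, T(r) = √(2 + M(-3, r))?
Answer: -3782/4341 - 17*√57/247437 ≈ -0.87175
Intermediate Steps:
a(S) = 3 + S
M(g, m) = 3 - m
T(r) = √(5 - r) (T(r) = √(2 + (3 - r)) = √(5 - r))
(K + T((-2 + a(-5))/(26 + 31)))/(-1483 - 2858) = (3782 + √(5 - (-2 + (3 - 5))/(26 + 31)))/(-1483 - 2858) = (3782 + √(5 - (-2 - 2)/57))/(-4341) = (3782 + √(5 - (-4)/57))*(-1/4341) = (3782 + √(5 - 1*(-4/57)))*(-1/4341) = (3782 + √(5 + 4/57))*(-1/4341) = (3782 + √(289/57))*(-1/4341) = (3782 + 17*√57/57)*(-1/4341) = -3782/4341 - 17*√57/247437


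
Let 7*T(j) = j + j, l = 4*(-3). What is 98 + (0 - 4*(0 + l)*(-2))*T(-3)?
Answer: 1262/7 ≈ 180.29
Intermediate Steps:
l = -12
T(j) = 2*j/7 (T(j) = (j + j)/7 = (2*j)/7 = 2*j/7)
98 + (0 - 4*(0 + l)*(-2))*T(-3) = 98 + (0 - 4*(0 - 12)*(-2))*((2/7)*(-3)) = 98 + (0 - 4*(-12)*(-2))*(-6/7) = 98 + (0 + 48*(-2))*(-6/7) = 98 + (0 - 96)*(-6/7) = 98 - 96*(-6/7) = 98 + 576/7 = 1262/7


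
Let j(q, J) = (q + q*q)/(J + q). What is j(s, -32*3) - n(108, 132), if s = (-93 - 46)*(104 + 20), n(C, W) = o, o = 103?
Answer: -74711914/4333 ≈ -17243.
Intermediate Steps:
n(C, W) = 103
s = -17236 (s = -139*124 = -17236)
j(q, J) = (q + q²)/(J + q)
j(s, -32*3) - n(108, 132) = -17236*(1 - 17236)/(-32*3 - 17236) - 1*103 = -17236*(-17235)/(-96 - 17236) - 103 = -17236*(-17235)/(-17332) - 103 = -17236*(-1/17332)*(-17235) - 103 = -74265615/4333 - 103 = -74711914/4333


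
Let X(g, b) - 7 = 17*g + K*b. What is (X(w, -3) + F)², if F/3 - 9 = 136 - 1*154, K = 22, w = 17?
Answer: 41209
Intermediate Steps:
F = -27 (F = 27 + 3*(136 - 1*154) = 27 + 3*(136 - 154) = 27 + 3*(-18) = 27 - 54 = -27)
X(g, b) = 7 + 17*g + 22*b (X(g, b) = 7 + (17*g + 22*b) = 7 + 17*g + 22*b)
(X(w, -3) + F)² = ((7 + 17*17 + 22*(-3)) - 27)² = ((7 + 289 - 66) - 27)² = (230 - 27)² = 203² = 41209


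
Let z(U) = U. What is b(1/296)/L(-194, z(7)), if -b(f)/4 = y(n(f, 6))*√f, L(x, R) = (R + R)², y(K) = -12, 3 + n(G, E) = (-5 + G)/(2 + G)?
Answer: 3*√74/1813 ≈ 0.014234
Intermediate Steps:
n(G, E) = -3 + (-5 + G)/(2 + G)
L(x, R) = 4*R² (L(x, R) = (2*R)² = 4*R²)
b(f) = 48*√f (b(f) = -(-48)*√f = 48*√f)
b(1/296)/L(-194, z(7)) = (48*√(1/296))/((4*7²)) = (48*√(1/296))/((4*49)) = (48*(√74/148))/196 = (12*√74/37)*(1/196) = 3*√74/1813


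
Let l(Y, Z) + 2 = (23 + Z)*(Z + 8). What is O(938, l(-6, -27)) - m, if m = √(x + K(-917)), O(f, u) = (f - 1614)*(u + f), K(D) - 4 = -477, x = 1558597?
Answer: -684112 - 2*√389531 ≈ -6.8536e+5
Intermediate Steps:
K(D) = -473 (K(D) = 4 - 477 = -473)
l(Y, Z) = -2 + (8 + Z)*(23 + Z) (l(Y, Z) = -2 + (23 + Z)*(Z + 8) = -2 + (23 + Z)*(8 + Z) = -2 + (8 + Z)*(23 + Z))
O(f, u) = (-1614 + f)*(f + u)
m = 2*√389531 (m = √(1558597 - 473) = √1558124 = 2*√389531 ≈ 1248.2)
O(938, l(-6, -27)) - m = (938² - 1614*938 - 1614*(182 + (-27)² + 31*(-27)) + 938*(182 + (-27)² + 31*(-27))) - 2*√389531 = (879844 - 1513932 - 1614*(182 + 729 - 837) + 938*(182 + 729 - 837)) - 2*√389531 = (879844 - 1513932 - 1614*74 + 938*74) - 2*√389531 = (879844 - 1513932 - 119436 + 69412) - 2*√389531 = -684112 - 2*√389531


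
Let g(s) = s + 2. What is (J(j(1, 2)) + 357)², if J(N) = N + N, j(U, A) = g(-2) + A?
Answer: 130321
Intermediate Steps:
g(s) = 2 + s
j(U, A) = A (j(U, A) = (2 - 2) + A = 0 + A = A)
J(N) = 2*N
(J(j(1, 2)) + 357)² = (2*2 + 357)² = (4 + 357)² = 361² = 130321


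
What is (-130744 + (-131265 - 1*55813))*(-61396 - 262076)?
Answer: 102806517984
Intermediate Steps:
(-130744 + (-131265 - 1*55813))*(-61396 - 262076) = (-130744 + (-131265 - 55813))*(-323472) = (-130744 - 187078)*(-323472) = -317822*(-323472) = 102806517984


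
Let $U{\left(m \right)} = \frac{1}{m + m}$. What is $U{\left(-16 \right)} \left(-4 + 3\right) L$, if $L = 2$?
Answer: $\frac{1}{16} \approx 0.0625$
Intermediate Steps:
$U{\left(m \right)} = \frac{1}{2 m}$
$U{\left(-16 \right)} \left(-4 + 3\right) L = \frac{1}{2 \left(-16\right)} \left(-4 + 3\right) 2 = \frac{1}{2} \left(- \frac{1}{16}\right) \left(\left(-1\right) 2\right) = \left(- \frac{1}{32}\right) \left(-2\right) = \frac{1}{16}$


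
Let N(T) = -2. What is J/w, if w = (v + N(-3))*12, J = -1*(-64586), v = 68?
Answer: 32293/396 ≈ 81.548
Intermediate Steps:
J = 64586
w = 792 (w = (68 - 2)*12 = 66*12 = 792)
J/w = 64586/792 = 64586*(1/792) = 32293/396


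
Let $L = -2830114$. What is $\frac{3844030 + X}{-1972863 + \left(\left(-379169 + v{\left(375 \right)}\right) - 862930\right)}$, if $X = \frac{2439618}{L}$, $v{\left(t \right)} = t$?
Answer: $- \frac{5439520339901}{4548823836459} \approx -1.1958$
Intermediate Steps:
$X = - \frac{1219809}{1415057}$ ($X = \frac{2439618}{-2830114} = 2439618 \left(- \frac{1}{2830114}\right) = - \frac{1219809}{1415057} \approx -0.86202$)
$\frac{3844030 + X}{-1972863 + \left(\left(-379169 + v{\left(375 \right)}\right) - 862930\right)} = \frac{3844030 - \frac{1219809}{1415057}}{-1972863 + \left(\left(-379169 + 375\right) - 862930\right)} = \frac{5439520339901}{1415057 \left(-1972863 - 1241724\right)} = \frac{5439520339901}{1415057 \left(-3214587\right)} = \frac{5439520339901}{1415057} \left(- \frac{1}{3214587}\right) = - \frac{5439520339901}{4548823836459}$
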